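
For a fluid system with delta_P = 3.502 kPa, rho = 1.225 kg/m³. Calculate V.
Formula: V = \sqrt{\frac{2 \Delta P}{\rho}}
V = √(2·(3.502·1000)/1.225) = 75.61 m/s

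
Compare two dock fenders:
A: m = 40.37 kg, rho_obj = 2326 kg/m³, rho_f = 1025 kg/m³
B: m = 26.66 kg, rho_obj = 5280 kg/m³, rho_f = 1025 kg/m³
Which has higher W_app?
W_app(A) = 221.5 N, W_app(B) = 210.8 N. Answer: A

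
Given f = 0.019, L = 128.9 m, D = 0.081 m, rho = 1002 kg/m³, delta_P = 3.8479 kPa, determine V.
Formula: \Delta P = f \frac{L}{D} \frac{\rho V^2}{2}
Substituting knowns: 3.8479 = 0.019·(128.9/0.081)·0.5·1002·V²/1000
Solving for V: V = √((3.8479·1000)/(0.019·(128.9/0.081)·0.5·1002)) = 0.504 m/s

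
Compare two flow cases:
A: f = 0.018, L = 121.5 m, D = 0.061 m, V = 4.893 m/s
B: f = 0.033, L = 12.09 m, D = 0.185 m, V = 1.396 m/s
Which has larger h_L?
h_L(A) = 43.75 m, h_L(B) = 0.2142 m. Answer: A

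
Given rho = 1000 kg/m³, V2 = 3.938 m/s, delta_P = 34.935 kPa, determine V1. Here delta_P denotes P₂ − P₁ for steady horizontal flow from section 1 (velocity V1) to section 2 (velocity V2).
Formula: \Delta P = \frac{1}{2} \rho (V_1^2 - V_2^2)
Substituting knowns: 34.935 = 0.5·1000·(V1² − 3.938²)/1000
Solving for V1: V1 = √(3.938² + 2·(34.935·1000)/1000) = 9.24 m/s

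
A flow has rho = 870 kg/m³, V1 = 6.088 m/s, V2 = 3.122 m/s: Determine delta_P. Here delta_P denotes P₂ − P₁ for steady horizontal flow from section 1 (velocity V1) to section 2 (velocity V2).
Formula: \Delta P = \frac{1}{2} \rho (V_1^2 - V_2^2)
delta_P = 0.5·870·(6.088² − 3.122²)/1000 = 11.88 kPa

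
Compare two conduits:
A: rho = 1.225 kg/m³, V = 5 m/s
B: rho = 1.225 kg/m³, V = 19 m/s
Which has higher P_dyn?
P_dyn(A) = 0.01531 kPa, P_dyn(B) = 0.2211 kPa. Answer: B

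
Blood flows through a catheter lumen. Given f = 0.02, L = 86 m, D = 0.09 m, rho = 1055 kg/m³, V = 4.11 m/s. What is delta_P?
Formula: \Delta P = f \frac{L}{D} \frac{\rho V^2}{2}
delta_P = 0.02·(86/0.09)·0.5·1055·4.11²/1000 = 170.3 kPa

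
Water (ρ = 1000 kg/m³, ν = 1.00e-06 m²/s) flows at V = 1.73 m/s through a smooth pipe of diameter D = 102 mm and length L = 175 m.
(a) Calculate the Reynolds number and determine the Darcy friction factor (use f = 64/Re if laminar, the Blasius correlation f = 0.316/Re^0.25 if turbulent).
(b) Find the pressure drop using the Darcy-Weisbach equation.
(a) Re = V·D/ν = 1.73·0.102/1.00e-06 = 176460 → turbulent (Re > 4000); f = 0.316/Re^0.25 = 0.316/176460^0.25 = 0.015418 (Blasius is strictly valid for Re ≲ 1e5; used here as the smooth-pipe estimate the problem specifies)
(b) Darcy-Weisbach: ΔP = f·(L/D)·½ρV²/1000 = 0.015418·(175/0.102)·½·1000·1.73²/1000 = 39.58 kPa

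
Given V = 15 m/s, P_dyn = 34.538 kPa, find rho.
Formula: P_{dyn} = \frac{1}{2} \rho V^2
Substituting knowns: 34.538 = 0.5·rho·15²/1000
Solving for rho: rho = 2·(34.538·1000)/15² = 307 kg/m³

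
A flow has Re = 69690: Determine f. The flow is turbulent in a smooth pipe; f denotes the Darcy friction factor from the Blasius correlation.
Formula: f = \frac{0.316}{Re^{0.25}}
f = 0.316/69690^0.25 = 0.01945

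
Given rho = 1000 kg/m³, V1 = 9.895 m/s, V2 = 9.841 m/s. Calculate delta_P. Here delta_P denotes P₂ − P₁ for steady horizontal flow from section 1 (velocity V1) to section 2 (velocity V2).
Formula: \Delta P = \frac{1}{2} \rho (V_1^2 - V_2^2)
delta_P = 0.5·1000·(9.895² − 9.841²)/1000 = 0.5329 kPa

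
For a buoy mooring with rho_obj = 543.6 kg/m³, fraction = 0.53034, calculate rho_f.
Formula: f_{sub} = \frac{\rho_{obj}}{\rho_f}
Substituting knowns: 0.53034 = 543.6/rho_f
Solving for rho_f: rho_f = 543.6/0.53034 = 1025 kg/m³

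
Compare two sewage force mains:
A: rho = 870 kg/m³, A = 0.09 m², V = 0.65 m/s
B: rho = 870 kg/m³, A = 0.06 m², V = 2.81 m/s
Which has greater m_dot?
m_dot(A) = 50.9 kg/s, m_dot(B) = 146.7 kg/s. Answer: B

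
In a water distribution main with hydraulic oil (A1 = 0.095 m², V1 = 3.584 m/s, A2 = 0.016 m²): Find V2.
Formula: V_2 = \frac{A_1 V_1}{A_2}
V2 = 0.095·3.584/0.016 = 21.28 m/s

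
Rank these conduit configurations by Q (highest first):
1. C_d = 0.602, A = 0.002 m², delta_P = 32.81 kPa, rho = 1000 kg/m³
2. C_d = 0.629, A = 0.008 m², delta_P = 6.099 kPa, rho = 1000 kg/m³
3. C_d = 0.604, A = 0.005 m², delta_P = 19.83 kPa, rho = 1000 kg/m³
Case 1: Q = 9.753 L/s
Case 2: Q = 17.57 L/s
Case 3: Q = 19.02 L/s
Ranking (highest first): 3, 2, 1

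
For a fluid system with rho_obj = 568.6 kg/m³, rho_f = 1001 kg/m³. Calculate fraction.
Formula: f_{sub} = \frac{\rho_{obj}}{\rho_f}
fraction = 568.6/1001 = 0.568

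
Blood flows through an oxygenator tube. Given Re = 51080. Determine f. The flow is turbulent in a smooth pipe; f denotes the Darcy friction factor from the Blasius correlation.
Formula: f = \frac{0.316}{Re^{0.25}}
f = 0.316/51080^0.25 = 0.02102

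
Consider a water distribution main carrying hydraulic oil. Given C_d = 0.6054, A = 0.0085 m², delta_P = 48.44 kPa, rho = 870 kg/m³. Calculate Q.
Formula: Q = C_d A \sqrt{\frac{2 \Delta P}{\rho}}
Q = 0.6054·0.0085·√(2·(48.44·1000)/870)·1000 = 54.3 L/s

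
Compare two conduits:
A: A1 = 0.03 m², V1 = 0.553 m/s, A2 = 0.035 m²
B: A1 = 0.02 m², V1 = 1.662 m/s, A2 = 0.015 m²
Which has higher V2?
V2(A) = 0.474 m/s, V2(B) = 2.216 m/s. Answer: B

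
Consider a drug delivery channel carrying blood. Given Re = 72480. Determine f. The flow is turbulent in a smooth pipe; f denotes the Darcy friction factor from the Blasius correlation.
Formula: f = \frac{0.316}{Re^{0.25}}
f = 0.316/72480^0.25 = 0.01926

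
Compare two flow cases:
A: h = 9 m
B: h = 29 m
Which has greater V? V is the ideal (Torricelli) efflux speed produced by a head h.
V(A) = 13.29 m/s, V(B) = 23.85 m/s. Answer: B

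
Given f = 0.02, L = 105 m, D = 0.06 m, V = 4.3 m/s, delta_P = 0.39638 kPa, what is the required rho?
Formula: \Delta P = f \frac{L}{D} \frac{\rho V^2}{2}
Substituting knowns: 0.39638 = 0.02·(105/0.06)·0.5·rho·4.3²/1000
Solving for rho: rho = (0.39638·1000)/(0.02·(105/0.06)·0.5·4.3²) = 1.225 kg/m³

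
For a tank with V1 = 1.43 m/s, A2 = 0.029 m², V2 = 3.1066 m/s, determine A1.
Formula: V_2 = \frac{A_1 V_1}{A_2}
Substituting knowns: 3.1066 = A1·1.43/0.029
Solving for A1: A1 = 3.1066·0.029/1.43 = 0.063 m²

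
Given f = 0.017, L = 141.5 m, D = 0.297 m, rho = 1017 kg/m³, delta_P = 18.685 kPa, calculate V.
Formula: \Delta P = f \frac{L}{D} \frac{\rho V^2}{2}
Substituting knowns: 18.685 = 0.017·(141.5/0.297)·0.5·1017·V²/1000
Solving for V: V = √((18.685·1000)/(0.017·(141.5/0.297)·0.5·1017)) = 2.13 m/s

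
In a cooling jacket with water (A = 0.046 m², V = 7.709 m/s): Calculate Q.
Formula: Q = A V
Q = 0.046·7.709·1000 = 354.6 L/s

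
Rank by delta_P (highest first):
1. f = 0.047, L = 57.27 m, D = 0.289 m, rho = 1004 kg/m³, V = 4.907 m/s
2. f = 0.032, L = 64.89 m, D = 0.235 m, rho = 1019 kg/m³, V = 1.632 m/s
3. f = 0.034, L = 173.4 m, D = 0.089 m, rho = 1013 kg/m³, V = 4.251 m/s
Case 1: delta_P = 112.6 kPa
Case 2: delta_P = 11.99 kPa
Case 3: delta_P = 606.3 kPa
Ranking (highest first): 3, 1, 2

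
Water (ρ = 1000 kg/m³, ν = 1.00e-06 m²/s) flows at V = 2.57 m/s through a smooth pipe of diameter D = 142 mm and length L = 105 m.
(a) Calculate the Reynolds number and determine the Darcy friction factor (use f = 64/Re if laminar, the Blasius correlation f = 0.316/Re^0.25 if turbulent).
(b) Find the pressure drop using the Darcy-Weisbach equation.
(a) Re = V·D/ν = 2.57·0.142/1.00e-06 = 364940 → turbulent (Re > 4000); f = 0.316/Re^0.25 = 0.316/364940^0.25 = 0.012857 (Blasius is strictly valid for Re ≲ 1e5; used here as the smooth-pipe estimate the problem specifies)
(b) Darcy-Weisbach: ΔP = f·(L/D)·½ρV²/1000 = 0.012857·(105/0.142)·½·1000·2.57²/1000 = 31.4 kPa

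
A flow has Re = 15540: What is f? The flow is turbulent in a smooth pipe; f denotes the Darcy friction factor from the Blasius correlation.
Formula: f = \frac{0.316}{Re^{0.25}}
f = 0.316/15540^0.25 = 0.0283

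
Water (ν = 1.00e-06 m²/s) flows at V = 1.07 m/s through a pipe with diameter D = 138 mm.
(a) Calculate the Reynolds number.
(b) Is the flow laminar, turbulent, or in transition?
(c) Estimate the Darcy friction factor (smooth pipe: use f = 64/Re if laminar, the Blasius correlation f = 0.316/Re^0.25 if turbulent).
(a) Re = V·D/ν = 1.07·0.138/1.00e-06 = 147660
(b) Flow regime: turbulent (Re > 4000)
(c) Friction factor: f = 0.316/Re^0.25 = 0.316/147660^0.25 = 0.01612 (Blasius is strictly valid for Re ≲ 1e5; used here as the smooth-pipe estimate the problem specifies)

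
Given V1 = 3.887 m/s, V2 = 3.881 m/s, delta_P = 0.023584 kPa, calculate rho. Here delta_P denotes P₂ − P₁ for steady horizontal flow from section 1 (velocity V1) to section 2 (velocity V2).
Formula: \Delta P = \frac{1}{2} \rho (V_1^2 - V_2^2)
Substituting knowns: 0.023584 = 0.5·rho·(3.887² − 3.881²)/1000
Solving for rho: rho = 2·(0.023584·1000)/(3.887² − 3.881²) = 1012 kg/m³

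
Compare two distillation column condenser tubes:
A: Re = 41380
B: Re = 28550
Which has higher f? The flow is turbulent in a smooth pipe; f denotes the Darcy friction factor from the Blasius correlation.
f(A) = 0.02216, f(B) = 0.02431. Answer: B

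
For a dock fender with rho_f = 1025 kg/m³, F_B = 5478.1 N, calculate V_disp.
Formula: F_B = \rho_f g V_{disp}
Substituting knowns: 5478.1 = 1025·9.81·V_disp
Solving for V_disp: V_disp = 5478.1/(1025·9.81) = 0.5448 m³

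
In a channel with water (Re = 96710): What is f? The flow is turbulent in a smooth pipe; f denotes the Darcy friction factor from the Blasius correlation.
Formula: f = \frac{0.316}{Re^{0.25}}
f = 0.316/96710^0.25 = 0.01792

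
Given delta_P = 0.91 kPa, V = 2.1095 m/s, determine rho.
Formula: V = \sqrt{\frac{2 \Delta P}{\rho}}
Substituting knowns: 2.1095 = √(2·(0.91·1000)/rho)
Solving for rho: rho = 2·(0.91·1000)/2.1095² = 409 kg/m³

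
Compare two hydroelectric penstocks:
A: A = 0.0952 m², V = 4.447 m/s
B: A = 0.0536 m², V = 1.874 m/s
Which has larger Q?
Q(A) = 423.4 L/s, Q(B) = 100.4 L/s. Answer: A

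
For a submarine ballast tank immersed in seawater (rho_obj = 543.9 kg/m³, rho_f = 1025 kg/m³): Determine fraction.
Formula: f_{sub} = \frac{\rho_{obj}}{\rho_f}
fraction = 543.9/1025 = 0.5306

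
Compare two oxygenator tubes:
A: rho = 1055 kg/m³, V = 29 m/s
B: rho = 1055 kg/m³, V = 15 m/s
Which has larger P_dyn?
P_dyn(A) = 443.6 kPa, P_dyn(B) = 118.7 kPa. Answer: A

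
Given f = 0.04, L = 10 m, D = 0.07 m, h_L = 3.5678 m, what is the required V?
Formula: h_L = f \frac{L}{D} \frac{V^2}{2g}
Substituting knowns: 3.5678 = 0.04·(10/0.07)·V²/(2·9.81)
Solving for V: V = √(3.5678·2·9.81/(0.04·(10/0.07))) = 3.5 m/s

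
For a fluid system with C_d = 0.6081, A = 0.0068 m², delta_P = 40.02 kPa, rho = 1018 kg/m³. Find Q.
Formula: Q = C_d A \sqrt{\frac{2 \Delta P}{\rho}}
Q = 0.6081·0.0068·√(2·(40.02·1000)/1018)·1000 = 36.67 L/s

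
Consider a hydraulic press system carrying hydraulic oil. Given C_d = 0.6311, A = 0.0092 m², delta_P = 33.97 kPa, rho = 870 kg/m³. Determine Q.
Formula: Q = C_d A \sqrt{\frac{2 \Delta P}{\rho}}
Q = 0.6311·0.0092·√(2·(33.97·1000)/870)·1000 = 51.31 L/s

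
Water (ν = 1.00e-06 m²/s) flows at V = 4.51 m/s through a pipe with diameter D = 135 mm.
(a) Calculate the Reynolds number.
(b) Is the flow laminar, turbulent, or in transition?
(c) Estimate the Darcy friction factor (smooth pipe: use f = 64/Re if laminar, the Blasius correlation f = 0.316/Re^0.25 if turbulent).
(a) Re = V·D/ν = 4.51·0.135/1.00e-06 = 608850
(b) Flow regime: turbulent (Re > 4000)
(c) Friction factor: f = 0.316/Re^0.25 = 0.316/608850^0.25 = 0.01131 (Blasius is strictly valid for Re ≲ 1e5; used here as the smooth-pipe estimate the problem specifies)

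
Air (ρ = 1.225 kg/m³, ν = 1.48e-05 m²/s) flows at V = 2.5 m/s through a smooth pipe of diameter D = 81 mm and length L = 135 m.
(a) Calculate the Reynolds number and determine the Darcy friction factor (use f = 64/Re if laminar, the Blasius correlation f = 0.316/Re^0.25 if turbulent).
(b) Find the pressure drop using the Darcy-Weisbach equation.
(a) Re = V·D/ν = 2.5·0.081/1.48e-05 = 13682 → turbulent (Re > 4000); f = 0.316/Re^0.25 = 0.316/13682^0.25 = 0.029218
(b) Darcy-Weisbach: ΔP = f·(L/D)·½ρV²/1000 = 0.029218·(135/0.081)·½·1.225·2.5²/1000 = 0.1864 kPa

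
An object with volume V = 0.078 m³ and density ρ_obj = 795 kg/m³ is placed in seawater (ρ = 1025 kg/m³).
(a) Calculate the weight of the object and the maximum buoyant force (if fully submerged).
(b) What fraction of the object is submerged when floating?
(a) W=rho_obj*g*V=795*9.81*0.078=608.3 N; F_B(max)=rho*g*V=1025*9.81*0.078=784.3 N
(b) Floating fraction=rho_obj/rho=795/1025=0.776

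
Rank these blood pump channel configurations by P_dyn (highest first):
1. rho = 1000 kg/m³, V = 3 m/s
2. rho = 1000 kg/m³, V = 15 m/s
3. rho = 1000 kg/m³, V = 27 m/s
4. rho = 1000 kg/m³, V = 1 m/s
Case 1: P_dyn = 4.5 kPa
Case 2: P_dyn = 112.5 kPa
Case 3: P_dyn = 364.5 kPa
Case 4: P_dyn = 0.5 kPa
Ranking (highest first): 3, 2, 1, 4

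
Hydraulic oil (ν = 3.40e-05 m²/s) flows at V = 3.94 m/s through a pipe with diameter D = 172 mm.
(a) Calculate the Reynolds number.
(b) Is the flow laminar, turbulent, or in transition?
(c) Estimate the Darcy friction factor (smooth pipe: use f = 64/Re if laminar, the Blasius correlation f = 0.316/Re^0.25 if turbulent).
(a) Re = V·D/ν = 3.94·0.172/3.40e-05 = 19932
(b) Flow regime: turbulent (Re > 4000)
(c) Friction factor: f = 0.316/Re^0.25 = 0.316/19932^0.25 = 0.02659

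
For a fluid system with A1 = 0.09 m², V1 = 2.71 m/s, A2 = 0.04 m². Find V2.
Formula: V_2 = \frac{A_1 V_1}{A_2}
V2 = 0.09·2.71/0.04 = 6.097 m/s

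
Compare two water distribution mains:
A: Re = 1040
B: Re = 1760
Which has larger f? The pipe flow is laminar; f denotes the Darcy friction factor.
f(A) = 0.06154, f(B) = 0.03636. Answer: A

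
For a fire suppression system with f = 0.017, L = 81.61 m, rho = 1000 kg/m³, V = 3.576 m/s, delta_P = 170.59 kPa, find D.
Formula: \Delta P = f \frac{L}{D} \frac{\rho V^2}{2}
Substituting knowns: 170.59 = 0.017·(81.61/D)·0.5·1000·3.576²/1000
Solving for D: D = 0.017·81.61·0.5·1000·3.576²/(170.59·1000) = 0.052 m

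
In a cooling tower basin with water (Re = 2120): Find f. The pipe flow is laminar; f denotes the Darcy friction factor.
Formula: f = \frac{64}{Re}
f = 64/2120 = 0.03019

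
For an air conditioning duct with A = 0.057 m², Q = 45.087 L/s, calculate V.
Formula: Q = A V
Substituting knowns: 45.087 = 0.057·V·1000
Solving for V: V = (45.087/1000)/0.057 = 0.791 m/s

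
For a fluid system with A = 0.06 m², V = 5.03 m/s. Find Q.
Formula: Q = A V
Q = 0.06·5.03·1000 = 301.8 L/s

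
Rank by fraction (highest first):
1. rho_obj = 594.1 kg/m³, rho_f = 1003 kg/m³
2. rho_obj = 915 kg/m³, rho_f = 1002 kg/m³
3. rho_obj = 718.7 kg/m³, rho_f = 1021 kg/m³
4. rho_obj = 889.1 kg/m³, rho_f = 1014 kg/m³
Case 1: fraction = 0.5923
Case 2: fraction = 0.9132
Case 3: fraction = 0.7039
Case 4: fraction = 0.8768
Ranking (highest first): 2, 4, 3, 1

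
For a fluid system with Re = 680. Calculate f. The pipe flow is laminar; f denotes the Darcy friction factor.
Formula: f = \frac{64}{Re}
f = 64/680 = 0.09412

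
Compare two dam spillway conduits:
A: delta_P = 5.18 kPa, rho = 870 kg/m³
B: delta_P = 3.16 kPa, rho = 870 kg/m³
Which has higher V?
V(A) = 3.451 m/s, V(B) = 2.695 m/s. Answer: A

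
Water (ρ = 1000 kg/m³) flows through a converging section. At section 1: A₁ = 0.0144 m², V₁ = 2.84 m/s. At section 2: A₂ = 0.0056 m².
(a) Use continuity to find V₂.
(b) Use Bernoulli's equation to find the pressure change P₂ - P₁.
(a) Continuity: A₁V₁=A₂V₂ -> V₂=A₁V₁/A₂=0.0144*2.84/0.0056=7.30 m/s
(b) Bernoulli: P₂-P₁=0.5*rho*(V₁^2-V₂^2)/1000=0.5*1000*(2.84^2-7.30^2)/1000=-22.61 kPa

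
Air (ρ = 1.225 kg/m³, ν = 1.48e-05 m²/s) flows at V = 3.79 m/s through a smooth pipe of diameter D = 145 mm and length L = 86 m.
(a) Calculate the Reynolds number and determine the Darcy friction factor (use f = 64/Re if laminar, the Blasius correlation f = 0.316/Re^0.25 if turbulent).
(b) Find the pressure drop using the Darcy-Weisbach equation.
(a) Re = V·D/ν = 3.79·0.145/1.48e-05 = 37132 → turbulent (Re > 4000); f = 0.316/Re^0.25 = 0.316/37132^0.25 = 0.022764
(b) Darcy-Weisbach: ΔP = f·(L/D)·½ρV²/1000 = 0.022764·(86/0.145)·½·1.225·3.79²/1000 = 0.1188 kPa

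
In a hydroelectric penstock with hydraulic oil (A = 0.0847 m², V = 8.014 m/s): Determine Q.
Formula: Q = A V
Q = 0.0847·8.014·1000 = 678.8 L/s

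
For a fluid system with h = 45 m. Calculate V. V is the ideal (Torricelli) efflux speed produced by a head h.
Formula: V = \sqrt{2 g h}
V = √(2·9.81·45) = 29.71 m/s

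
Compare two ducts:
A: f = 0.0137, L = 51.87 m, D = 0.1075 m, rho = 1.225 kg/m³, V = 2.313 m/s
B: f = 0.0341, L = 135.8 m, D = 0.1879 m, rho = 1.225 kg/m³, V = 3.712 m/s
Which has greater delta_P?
delta_P(A) = 0.02166 kPa, delta_P(B) = 0.208 kPa. Answer: B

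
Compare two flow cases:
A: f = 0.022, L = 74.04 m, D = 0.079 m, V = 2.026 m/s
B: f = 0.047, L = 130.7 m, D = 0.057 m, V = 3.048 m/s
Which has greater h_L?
h_L(A) = 4.314 m, h_L(B) = 51.03 m. Answer: B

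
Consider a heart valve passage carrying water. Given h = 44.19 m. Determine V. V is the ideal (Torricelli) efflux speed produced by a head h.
Formula: V = \sqrt{2 g h}
V = √(2·9.81·44.19) = 29.44 m/s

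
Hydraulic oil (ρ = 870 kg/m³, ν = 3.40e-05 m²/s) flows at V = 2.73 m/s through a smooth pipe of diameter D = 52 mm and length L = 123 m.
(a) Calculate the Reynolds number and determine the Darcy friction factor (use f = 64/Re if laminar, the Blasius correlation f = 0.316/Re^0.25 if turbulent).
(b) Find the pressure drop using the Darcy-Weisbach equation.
(a) Re = V·D/ν = 2.73·0.052/3.40e-05 = 4175.3 → turbulent (Re > 4000); f = 0.316/Re^0.25 = 0.316/4175.3^0.25 = 0.039311
(b) Darcy-Weisbach: ΔP = f·(L/D)·½ρV²/1000 = 0.039311·(123/0.052)·½·870·2.73²/1000 = 301.5 kPa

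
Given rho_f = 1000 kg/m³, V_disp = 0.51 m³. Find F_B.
Formula: F_B = \rho_f g V_{disp}
F_B = 1000·9.81·0.51 = 5003 N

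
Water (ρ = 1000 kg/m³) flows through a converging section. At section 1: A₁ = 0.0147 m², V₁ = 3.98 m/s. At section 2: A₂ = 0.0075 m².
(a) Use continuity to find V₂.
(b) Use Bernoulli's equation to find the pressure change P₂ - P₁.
(a) Continuity: A₁V₁=A₂V₂ -> V₂=A₁V₁/A₂=0.0147*3.98/0.0075=7.80 m/s
(b) Bernoulli: P₂-P₁=0.5*rho*(V₁^2-V₂^2)/1000=0.5*1000*(3.98^2-7.80^2)/1000=-22.5 kPa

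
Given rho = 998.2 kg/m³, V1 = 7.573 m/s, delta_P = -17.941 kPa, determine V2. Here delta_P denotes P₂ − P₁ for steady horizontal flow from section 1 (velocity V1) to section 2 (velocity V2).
Formula: \Delta P = \frac{1}{2} \rho (V_1^2 - V_2^2)
Substituting knowns: -17.941 = 0.5·998.2·(7.573² − V2²)/1000
Solving for V2: V2 = √(7.573² − 2·(-17.941·1000)/998.2) = 9.659 m/s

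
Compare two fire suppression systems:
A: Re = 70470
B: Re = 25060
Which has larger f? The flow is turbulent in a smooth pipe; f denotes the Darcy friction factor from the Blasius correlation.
f(A) = 0.01939, f(B) = 0.02512. Answer: B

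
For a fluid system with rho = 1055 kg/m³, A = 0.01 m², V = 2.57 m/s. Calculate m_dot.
Formula: \dot{m} = \rho A V
m_dot = 1055·0.01·2.57 = 27.11 kg/s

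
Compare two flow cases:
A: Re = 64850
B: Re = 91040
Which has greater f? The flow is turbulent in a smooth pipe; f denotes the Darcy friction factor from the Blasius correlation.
f(A) = 0.0198, f(B) = 0.01819. Answer: A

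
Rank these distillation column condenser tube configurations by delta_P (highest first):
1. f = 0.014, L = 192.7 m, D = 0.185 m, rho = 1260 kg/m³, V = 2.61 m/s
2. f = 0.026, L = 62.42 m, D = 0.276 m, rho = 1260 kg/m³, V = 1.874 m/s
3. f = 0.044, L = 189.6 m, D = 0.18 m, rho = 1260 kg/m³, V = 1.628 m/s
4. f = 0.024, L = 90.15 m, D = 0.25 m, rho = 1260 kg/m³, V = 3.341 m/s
Case 1: delta_P = 62.58 kPa
Case 2: delta_P = 13.01 kPa
Case 3: delta_P = 77.39 kPa
Case 4: delta_P = 60.86 kPa
Ranking (highest first): 3, 1, 4, 2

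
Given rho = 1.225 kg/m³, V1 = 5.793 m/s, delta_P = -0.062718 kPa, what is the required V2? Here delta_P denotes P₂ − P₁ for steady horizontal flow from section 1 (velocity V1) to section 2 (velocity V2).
Formula: \Delta P = \frac{1}{2} \rho (V_1^2 - V_2^2)
Substituting knowns: -0.062718 = 0.5·1.225·(5.793² − V2²)/1000
Solving for V2: V2 = √(5.793² − 2·(-0.062718·1000)/1.225) = 11.66 m/s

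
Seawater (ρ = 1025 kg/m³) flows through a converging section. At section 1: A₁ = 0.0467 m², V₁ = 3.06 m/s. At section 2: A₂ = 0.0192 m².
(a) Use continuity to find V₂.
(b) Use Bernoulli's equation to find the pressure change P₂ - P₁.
(a) Continuity: A₁V₁=A₂V₂ -> V₂=A₁V₁/A₂=0.0467*3.06/0.0192=7.44 m/s
(b) Bernoulli: P₂-P₁=0.5*rho*(V₁^2-V₂^2)/1000=0.5*1025*(3.06^2-7.44^2)/1000=-23.57 kPa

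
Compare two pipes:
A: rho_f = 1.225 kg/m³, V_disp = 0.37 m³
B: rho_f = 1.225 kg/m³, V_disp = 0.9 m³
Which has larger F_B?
F_B(A) = 4.446 N, F_B(B) = 10.82 N. Answer: B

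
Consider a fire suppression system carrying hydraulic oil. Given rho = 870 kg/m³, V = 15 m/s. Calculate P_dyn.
Formula: P_{dyn} = \frac{1}{2} \rho V^2
P_dyn = 0.5·870·15²/1000 = 97.88 kPa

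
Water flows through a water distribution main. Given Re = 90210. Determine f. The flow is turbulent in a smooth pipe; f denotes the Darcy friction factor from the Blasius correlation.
Formula: f = \frac{0.316}{Re^{0.25}}
f = 0.316/90210^0.25 = 0.01823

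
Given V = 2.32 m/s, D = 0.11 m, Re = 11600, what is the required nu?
Formula: Re = \frac{V D}{\nu}
Substituting knowns: 11600 = 2.32·0.11/nu
Solving for nu: nu = 2.32·0.11/11600 = 2.200e-05 m²/s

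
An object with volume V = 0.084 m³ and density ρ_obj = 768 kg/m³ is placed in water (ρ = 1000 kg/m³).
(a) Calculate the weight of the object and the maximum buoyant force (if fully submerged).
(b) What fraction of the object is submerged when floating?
(a) W=rho_obj*g*V=768*9.81*0.084=632.9 N; F_B(max)=rho*g*V=1000*9.81*0.084=824.0 N
(b) Floating fraction=rho_obj/rho=768/1000=0.768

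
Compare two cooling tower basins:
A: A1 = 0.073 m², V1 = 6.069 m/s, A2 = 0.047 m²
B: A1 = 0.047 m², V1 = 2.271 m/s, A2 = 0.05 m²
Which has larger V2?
V2(A) = 9.426 m/s, V2(B) = 2.135 m/s. Answer: A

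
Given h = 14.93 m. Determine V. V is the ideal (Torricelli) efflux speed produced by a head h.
Formula: V = \sqrt{2 g h}
V = √(2·9.81·14.93) = 17.12 m/s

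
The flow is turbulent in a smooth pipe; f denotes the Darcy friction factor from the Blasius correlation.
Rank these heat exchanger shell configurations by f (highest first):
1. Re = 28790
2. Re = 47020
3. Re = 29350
Case 1: f = 0.02426
Case 2: f = 0.02146
Case 3: f = 0.02414
Ranking (highest first): 1, 3, 2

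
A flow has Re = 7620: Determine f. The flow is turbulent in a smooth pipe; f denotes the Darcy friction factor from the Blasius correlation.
Formula: f = \frac{0.316}{Re^{0.25}}
f = 0.316/7620^0.25 = 0.03382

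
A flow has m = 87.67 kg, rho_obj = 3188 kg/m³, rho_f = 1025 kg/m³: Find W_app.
Formula: W_{app} = mg\left(1 - \frac{\rho_f}{\rho_{obj}}\right)
W_app = 87.67·9.81·(1 − 1025/3188) = 583.5 N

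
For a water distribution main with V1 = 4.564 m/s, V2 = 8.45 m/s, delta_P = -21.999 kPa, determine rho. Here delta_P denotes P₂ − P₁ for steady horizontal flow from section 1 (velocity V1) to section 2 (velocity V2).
Formula: \Delta P = \frac{1}{2} \rho (V_1^2 - V_2^2)
Substituting knowns: -21.999 = 0.5·rho·(4.564² − 8.45²)/1000
Solving for rho: rho = 2·(-21.999·1000)/(4.564² − 8.45²) = 870 kg/m³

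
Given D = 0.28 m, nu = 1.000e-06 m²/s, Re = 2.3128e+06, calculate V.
Formula: Re = \frac{V D}{\nu}
Substituting knowns: 2.3128e+06 = V·0.28/1.000e-06
Solving for V: V = 2.3128e+06·1.000e-06/0.28 = 8.26 m/s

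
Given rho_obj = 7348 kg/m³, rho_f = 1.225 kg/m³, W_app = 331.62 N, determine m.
Formula: W_{app} = mg\left(1 - \frac{\rho_f}{\rho_{obj}}\right)
Substituting knowns: 331.62 = m·9.81·(1 − 1.225/7348)
Solving for m: m = 331.62/(9.81·(1 − 1.225/7348)) = 33.81 kg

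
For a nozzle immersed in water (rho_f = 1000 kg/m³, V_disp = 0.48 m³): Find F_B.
Formula: F_B = \rho_f g V_{disp}
F_B = 1000·9.81·0.48 = 4709 N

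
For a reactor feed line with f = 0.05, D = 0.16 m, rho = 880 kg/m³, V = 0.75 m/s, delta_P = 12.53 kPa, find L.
Formula: \Delta P = f \frac{L}{D} \frac{\rho V^2}{2}
Substituting knowns: 12.53 = 0.05·(L/0.16)·0.5·880·0.75²/1000
Solving for L: L = (12.53·1000)·0.16/(0.05·0.5·880·0.75²) = 162 m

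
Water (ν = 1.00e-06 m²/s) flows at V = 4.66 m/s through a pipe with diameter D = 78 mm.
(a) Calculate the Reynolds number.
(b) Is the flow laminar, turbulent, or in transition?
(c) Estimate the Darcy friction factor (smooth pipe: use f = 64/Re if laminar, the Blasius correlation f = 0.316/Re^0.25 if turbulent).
(a) Re = V·D/ν = 4.66·0.078/1.00e-06 = 363480
(b) Flow regime: turbulent (Re > 4000)
(c) Friction factor: f = 0.316/Re^0.25 = 0.316/363480^0.25 = 0.01287 (Blasius is strictly valid for Re ≲ 1e5; used here as the smooth-pipe estimate the problem specifies)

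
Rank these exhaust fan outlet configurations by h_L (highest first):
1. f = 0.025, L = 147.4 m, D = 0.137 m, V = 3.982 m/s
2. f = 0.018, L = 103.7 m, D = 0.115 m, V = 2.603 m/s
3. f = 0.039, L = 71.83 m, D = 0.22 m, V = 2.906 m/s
Case 1: h_L = 21.74 m
Case 2: h_L = 5.605 m
Case 3: h_L = 5.481 m
Ranking (highest first): 1, 2, 3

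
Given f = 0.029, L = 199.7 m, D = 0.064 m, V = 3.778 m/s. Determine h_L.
Formula: h_L = f \frac{L}{D} \frac{V^2}{2g}
h_L = 0.029·(199.7/0.064)·3.778²/(2·9.81) = 65.83 m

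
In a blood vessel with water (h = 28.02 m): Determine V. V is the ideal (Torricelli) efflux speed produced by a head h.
Formula: V = \sqrt{2 g h}
V = √(2·9.81·28.02) = 23.45 m/s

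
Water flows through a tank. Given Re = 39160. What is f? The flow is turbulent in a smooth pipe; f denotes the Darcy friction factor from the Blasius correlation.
Formula: f = \frac{0.316}{Re^{0.25}}
f = 0.316/39160^0.25 = 0.02246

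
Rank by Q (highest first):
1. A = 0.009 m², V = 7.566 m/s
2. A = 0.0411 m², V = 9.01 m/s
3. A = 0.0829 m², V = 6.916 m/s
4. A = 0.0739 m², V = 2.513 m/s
Case 1: Q = 68.09 L/s
Case 2: Q = 370.3 L/s
Case 3: Q = 573.3 L/s
Case 4: Q = 185.7 L/s
Ranking (highest first): 3, 2, 4, 1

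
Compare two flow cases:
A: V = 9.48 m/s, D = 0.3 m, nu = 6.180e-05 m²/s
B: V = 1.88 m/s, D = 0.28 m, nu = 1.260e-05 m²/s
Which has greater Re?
Re(A) = 46019, Re(B) = 41778. Answer: A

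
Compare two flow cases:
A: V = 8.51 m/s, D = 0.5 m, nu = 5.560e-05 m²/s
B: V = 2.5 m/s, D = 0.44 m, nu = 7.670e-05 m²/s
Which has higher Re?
Re(A) = 76529, Re(B) = 14342. Answer: A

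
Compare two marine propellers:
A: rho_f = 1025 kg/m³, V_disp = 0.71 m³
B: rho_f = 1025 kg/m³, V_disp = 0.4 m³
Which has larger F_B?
F_B(A) = 7139 N, F_B(B) = 4022 N. Answer: A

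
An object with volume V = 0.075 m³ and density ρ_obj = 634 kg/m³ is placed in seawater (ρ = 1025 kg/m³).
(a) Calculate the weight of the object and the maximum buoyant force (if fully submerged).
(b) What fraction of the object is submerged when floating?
(a) W=rho_obj*g*V=634*9.81*0.075=466.5 N; F_B(max)=rho*g*V=1025*9.81*0.075=754.1 N
(b) Floating fraction=rho_obj/rho=634/1025=0.619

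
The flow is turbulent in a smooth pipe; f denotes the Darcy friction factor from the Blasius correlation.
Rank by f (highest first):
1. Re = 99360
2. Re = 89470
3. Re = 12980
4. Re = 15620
Case 1: f = 0.0178
Case 2: f = 0.01827
Case 3: f = 0.02961
Case 4: f = 0.02827
Ranking (highest first): 3, 4, 2, 1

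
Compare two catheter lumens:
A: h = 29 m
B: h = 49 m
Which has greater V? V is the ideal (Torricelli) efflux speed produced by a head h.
V(A) = 23.85 m/s, V(B) = 31.01 m/s. Answer: B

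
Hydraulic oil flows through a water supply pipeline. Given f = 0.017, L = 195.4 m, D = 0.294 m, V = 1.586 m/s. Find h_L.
Formula: h_L = f \frac{L}{D} \frac{V^2}{2g}
h_L = 0.017·(195.4/0.294)·1.586²/(2·9.81) = 1.449 m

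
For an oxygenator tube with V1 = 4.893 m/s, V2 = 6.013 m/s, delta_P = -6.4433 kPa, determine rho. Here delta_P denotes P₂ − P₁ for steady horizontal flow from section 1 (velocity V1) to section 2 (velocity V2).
Formula: \Delta P = \frac{1}{2} \rho (V_1^2 - V_2^2)
Substituting knowns: -6.4433 = 0.5·rho·(4.893² − 6.013²)/1000
Solving for rho: rho = 2·(-6.4433·1000)/(4.893² − 6.013²) = 1055 kg/m³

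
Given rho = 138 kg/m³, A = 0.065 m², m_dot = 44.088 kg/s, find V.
Formula: \dot{m} = \rho A V
Substituting knowns: 44.088 = 138·0.065·V
Solving for V: V = 44.088/(138·0.065) = 4.915 m/s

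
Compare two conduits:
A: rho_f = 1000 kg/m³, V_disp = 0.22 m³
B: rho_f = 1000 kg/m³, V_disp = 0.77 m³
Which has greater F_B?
F_B(A) = 2158 N, F_B(B) = 7554 N. Answer: B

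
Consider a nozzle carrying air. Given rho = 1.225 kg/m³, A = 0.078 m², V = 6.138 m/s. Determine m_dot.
Formula: \dot{m} = \rho A V
m_dot = 1.225·0.078·6.138 = 0.5865 kg/s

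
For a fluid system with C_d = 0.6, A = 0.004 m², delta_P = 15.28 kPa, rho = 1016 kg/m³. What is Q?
Formula: Q = C_d A \sqrt{\frac{2 \Delta P}{\rho}}
Q = 0.6·0.004·√(2·(15.28·1000)/1016)·1000 = 13.16 L/s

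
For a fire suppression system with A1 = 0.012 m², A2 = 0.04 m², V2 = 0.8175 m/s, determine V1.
Formula: V_2 = \frac{A_1 V_1}{A_2}
Substituting knowns: 0.8175 = 0.012·V1/0.04
Solving for V1: V1 = 0.8175·0.04/0.012 = 2.725 m/s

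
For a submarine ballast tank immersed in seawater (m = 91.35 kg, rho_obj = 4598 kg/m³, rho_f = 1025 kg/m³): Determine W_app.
Formula: W_{app} = mg\left(1 - \frac{\rho_f}{\rho_{obj}}\right)
W_app = 91.35·9.81·(1 − 1025/4598) = 696.4 N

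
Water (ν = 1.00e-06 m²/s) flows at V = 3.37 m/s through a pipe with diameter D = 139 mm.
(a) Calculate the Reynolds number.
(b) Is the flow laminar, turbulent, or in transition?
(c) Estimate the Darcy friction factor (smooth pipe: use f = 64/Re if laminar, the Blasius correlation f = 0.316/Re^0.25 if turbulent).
(a) Re = V·D/ν = 3.37·0.139/1.00e-06 = 468430
(b) Flow regime: turbulent (Re > 4000)
(c) Friction factor: f = 0.316/Re^0.25 = 0.316/468430^0.25 = 0.01208 (Blasius is strictly valid for Re ≲ 1e5; used here as the smooth-pipe estimate the problem specifies)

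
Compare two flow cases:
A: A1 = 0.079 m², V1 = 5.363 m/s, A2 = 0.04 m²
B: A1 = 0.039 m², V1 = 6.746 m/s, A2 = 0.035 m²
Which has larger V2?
V2(A) = 10.59 m/s, V2(B) = 7.517 m/s. Answer: A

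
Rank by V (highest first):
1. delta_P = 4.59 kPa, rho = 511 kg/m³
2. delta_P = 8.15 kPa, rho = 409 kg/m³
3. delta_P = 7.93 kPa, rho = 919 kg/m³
Case 1: V = 4.238 m/s
Case 2: V = 6.313 m/s
Case 3: V = 4.154 m/s
Ranking (highest first): 2, 1, 3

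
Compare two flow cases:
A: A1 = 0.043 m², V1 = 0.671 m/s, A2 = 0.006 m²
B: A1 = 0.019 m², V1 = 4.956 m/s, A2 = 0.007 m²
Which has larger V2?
V2(A) = 4.809 m/s, V2(B) = 13.45 m/s. Answer: B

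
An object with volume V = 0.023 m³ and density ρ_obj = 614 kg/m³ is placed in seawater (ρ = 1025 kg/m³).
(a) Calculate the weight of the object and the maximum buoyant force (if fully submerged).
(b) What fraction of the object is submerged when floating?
(a) W=rho_obj*g*V=614*9.81*0.023=138.5 N; F_B(max)=rho*g*V=1025*9.81*0.023=231.3 N
(b) Floating fraction=rho_obj/rho=614/1025=0.599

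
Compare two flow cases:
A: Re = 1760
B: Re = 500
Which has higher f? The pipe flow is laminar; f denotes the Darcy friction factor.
f(A) = 0.03636, f(B) = 0.128. Answer: B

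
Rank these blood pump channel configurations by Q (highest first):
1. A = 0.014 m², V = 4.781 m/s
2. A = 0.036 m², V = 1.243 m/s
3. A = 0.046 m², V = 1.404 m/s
Case 1: Q = 66.93 L/s
Case 2: Q = 44.75 L/s
Case 3: Q = 64.58 L/s
Ranking (highest first): 1, 3, 2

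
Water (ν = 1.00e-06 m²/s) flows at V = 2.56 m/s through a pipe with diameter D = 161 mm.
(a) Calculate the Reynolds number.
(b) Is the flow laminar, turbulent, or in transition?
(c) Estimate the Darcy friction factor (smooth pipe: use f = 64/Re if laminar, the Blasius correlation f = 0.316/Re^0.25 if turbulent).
(a) Re = V·D/ν = 2.56·0.161/1.00e-06 = 412160
(b) Flow regime: turbulent (Re > 4000)
(c) Friction factor: f = 0.316/Re^0.25 = 0.316/412160^0.25 = 0.01247 (Blasius is strictly valid for Re ≲ 1e5; used here as the smooth-pipe estimate the problem specifies)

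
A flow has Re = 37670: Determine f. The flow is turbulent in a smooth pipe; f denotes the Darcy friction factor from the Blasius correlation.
Formula: f = \frac{0.316}{Re^{0.25}}
f = 0.316/37670^0.25 = 0.02268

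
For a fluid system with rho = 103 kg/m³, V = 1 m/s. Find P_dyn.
Formula: P_{dyn} = \frac{1}{2} \rho V^2
P_dyn = 0.5·103·1²/1000 = 0.0515 kPa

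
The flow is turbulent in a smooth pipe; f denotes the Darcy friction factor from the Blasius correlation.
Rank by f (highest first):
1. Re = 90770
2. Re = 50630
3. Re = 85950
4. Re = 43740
Case 1: f = 0.01821
Case 2: f = 0.02107
Case 3: f = 0.01846
Case 4: f = 0.02185
Ranking (highest first): 4, 2, 3, 1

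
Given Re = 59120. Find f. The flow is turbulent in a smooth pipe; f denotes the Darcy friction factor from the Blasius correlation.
Formula: f = \frac{0.316}{Re^{0.25}}
f = 0.316/59120^0.25 = 0.02027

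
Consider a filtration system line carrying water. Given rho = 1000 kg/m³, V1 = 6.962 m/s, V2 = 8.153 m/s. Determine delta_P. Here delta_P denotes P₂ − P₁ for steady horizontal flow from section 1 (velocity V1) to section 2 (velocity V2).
Formula: \Delta P = \frac{1}{2} \rho (V_1^2 - V_2^2)
delta_P = 0.5·1000·(6.962² − 8.153²)/1000 = -9.001 kPa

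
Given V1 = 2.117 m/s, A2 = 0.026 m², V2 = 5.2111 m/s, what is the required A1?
Formula: V_2 = \frac{A_1 V_1}{A_2}
Substituting knowns: 5.2111 = A1·2.117/0.026
Solving for A1: A1 = 5.2111·0.026/2.117 = 0.064 m²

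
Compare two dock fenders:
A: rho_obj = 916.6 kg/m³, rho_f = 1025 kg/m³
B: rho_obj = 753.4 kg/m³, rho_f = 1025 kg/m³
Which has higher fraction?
fraction(A) = 0.8942, fraction(B) = 0.735. Answer: A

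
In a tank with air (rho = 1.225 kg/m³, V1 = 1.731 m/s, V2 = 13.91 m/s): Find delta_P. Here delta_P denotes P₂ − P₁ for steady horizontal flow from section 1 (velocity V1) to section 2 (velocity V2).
Formula: \Delta P = \frac{1}{2} \rho (V_1^2 - V_2^2)
delta_P = 0.5·1.225·(1.731² − 13.91²)/1000 = -0.1167 kPa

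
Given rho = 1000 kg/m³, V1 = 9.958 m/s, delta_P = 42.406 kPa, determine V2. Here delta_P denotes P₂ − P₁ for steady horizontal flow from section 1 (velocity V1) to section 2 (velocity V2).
Formula: \Delta P = \frac{1}{2} \rho (V_1^2 - V_2^2)
Substituting knowns: 42.406 = 0.5·1000·(9.958² − V2²)/1000
Solving for V2: V2 = √(9.958² − 2·(42.406·1000)/1000) = 3.788 m/s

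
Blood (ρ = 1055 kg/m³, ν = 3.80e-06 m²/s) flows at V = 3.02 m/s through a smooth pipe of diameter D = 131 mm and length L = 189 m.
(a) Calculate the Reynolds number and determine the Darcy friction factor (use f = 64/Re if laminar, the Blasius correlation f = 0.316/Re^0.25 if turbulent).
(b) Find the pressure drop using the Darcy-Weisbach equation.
(a) Re = V·D/ν = 3.02·0.131/3.80e-06 = 104110 → turbulent (Re > 4000); f = 0.316/Re^0.25 = 0.316/104110^0.25 = 0.017592 (Blasius is strictly valid for Re ≲ 1e5; used here as the smooth-pipe estimate the problem specifies)
(b) Darcy-Weisbach: ΔP = f·(L/D)·½ρV²/1000 = 0.017592·(189/0.131)·½·1055·3.02²/1000 = 122.1 kPa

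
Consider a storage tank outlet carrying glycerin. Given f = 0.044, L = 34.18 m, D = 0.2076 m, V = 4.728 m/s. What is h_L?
Formula: h_L = f \frac{L}{D} \frac{V^2}{2g}
h_L = 0.044·(34.18/0.2076)·4.728²/(2·9.81) = 8.254 m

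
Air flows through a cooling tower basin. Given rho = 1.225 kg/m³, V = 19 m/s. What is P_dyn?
Formula: P_{dyn} = \frac{1}{2} \rho V^2
P_dyn = 0.5·1.225·19²/1000 = 0.2211 kPa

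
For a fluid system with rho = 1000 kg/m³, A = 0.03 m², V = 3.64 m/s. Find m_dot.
Formula: \dot{m} = \rho A V
m_dot = 1000·0.03·3.64 = 109.2 kg/s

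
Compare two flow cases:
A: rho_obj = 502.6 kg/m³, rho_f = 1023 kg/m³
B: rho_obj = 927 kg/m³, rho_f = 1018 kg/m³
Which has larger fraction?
fraction(A) = 0.4913, fraction(B) = 0.9106. Answer: B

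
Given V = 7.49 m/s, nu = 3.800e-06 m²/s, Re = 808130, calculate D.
Formula: Re = \frac{V D}{\nu}
Substituting knowns: 808130 = 7.49·D/3.800e-06
Solving for D: D = 808130·3.800e-06/7.49 = 0.41 m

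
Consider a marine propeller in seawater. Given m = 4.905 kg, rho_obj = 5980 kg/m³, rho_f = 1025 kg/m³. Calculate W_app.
Formula: W_{app} = mg\left(1 - \frac{\rho_f}{\rho_{obj}}\right)
W_app = 4.905·9.81·(1 − 1025/5980) = 39.87 N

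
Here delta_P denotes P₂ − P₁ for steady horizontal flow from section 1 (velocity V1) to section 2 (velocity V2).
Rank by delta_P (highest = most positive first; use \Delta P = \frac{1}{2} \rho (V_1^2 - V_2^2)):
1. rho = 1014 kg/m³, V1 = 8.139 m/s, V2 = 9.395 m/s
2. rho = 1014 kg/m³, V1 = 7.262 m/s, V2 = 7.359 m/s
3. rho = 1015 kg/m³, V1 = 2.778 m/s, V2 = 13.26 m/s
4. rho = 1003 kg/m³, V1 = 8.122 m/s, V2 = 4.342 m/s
Case 1: delta_P = -11.17 kPa
Case 2: delta_P = -0.719 kPa
Case 3: delta_P = -85.32 kPa
Case 4: delta_P = 23.63 kPa
Ranking (highest first): 4, 2, 1, 3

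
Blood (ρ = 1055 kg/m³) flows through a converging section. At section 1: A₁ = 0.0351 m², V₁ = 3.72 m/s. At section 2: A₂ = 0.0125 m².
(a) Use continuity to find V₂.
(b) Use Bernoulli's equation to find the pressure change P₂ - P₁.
(a) Continuity: A₁V₁=A₂V₂ -> V₂=A₁V₁/A₂=0.0351*3.72/0.0125=10.45 m/s
(b) Bernoulli: P₂-P₁=0.5*rho*(V₁^2-V₂^2)/1000=0.5*1055*(3.72^2-10.45^2)/1000=-50.3 kPa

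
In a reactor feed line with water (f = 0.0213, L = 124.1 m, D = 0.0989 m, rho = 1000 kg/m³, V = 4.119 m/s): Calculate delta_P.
Formula: \Delta P = f \frac{L}{D} \frac{\rho V^2}{2}
delta_P = 0.0213·(124.1/0.0989)·0.5·1000·4.119²/1000 = 226.7 kPa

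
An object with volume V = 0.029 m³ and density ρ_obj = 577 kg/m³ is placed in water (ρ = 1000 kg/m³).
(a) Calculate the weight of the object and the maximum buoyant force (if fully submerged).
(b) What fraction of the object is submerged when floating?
(a) W=rho_obj*g*V=577*9.81*0.029=164.2 N; F_B(max)=rho*g*V=1000*9.81*0.029=284.5 N
(b) Floating fraction=rho_obj/rho=577/1000=0.577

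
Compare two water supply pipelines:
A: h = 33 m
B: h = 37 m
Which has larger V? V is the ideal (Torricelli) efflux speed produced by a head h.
V(A) = 25.45 m/s, V(B) = 26.94 m/s. Answer: B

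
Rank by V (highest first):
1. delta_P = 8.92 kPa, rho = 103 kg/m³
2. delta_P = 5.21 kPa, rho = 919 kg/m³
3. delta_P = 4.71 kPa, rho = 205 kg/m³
Case 1: V = 13.16 m/s
Case 2: V = 3.367 m/s
Case 3: V = 6.779 m/s
Ranking (highest first): 1, 3, 2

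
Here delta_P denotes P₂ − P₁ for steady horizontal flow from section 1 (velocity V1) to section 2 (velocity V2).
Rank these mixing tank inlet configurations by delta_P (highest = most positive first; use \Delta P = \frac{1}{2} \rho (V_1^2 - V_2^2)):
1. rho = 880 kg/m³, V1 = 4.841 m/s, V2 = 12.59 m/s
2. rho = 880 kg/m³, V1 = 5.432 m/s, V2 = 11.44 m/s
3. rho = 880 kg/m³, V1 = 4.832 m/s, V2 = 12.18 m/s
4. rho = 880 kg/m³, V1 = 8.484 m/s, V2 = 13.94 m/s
Case 1: delta_P = -59.43 kPa
Case 2: delta_P = -44.6 kPa
Case 3: delta_P = -55 kPa
Case 4: delta_P = -53.83 kPa
Ranking (highest first): 2, 4, 3, 1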